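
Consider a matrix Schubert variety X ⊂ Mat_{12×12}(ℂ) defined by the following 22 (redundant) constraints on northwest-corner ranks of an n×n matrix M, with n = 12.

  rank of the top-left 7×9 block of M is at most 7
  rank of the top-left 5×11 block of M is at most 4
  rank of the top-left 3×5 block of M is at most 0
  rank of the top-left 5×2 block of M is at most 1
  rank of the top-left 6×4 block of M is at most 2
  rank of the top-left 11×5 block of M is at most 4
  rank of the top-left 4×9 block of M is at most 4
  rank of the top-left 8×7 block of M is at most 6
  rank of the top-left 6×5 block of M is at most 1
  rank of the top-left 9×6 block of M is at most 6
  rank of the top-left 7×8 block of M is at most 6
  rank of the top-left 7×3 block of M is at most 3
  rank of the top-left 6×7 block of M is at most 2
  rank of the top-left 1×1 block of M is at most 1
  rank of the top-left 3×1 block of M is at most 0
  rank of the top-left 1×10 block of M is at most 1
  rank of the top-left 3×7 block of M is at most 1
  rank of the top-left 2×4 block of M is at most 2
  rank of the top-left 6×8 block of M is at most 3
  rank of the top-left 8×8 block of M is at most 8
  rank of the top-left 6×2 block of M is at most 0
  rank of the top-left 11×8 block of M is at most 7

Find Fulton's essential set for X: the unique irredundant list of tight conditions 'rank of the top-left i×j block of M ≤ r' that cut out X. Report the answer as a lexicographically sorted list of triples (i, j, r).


Computing R[i][j] = min implied NW-rank bound (n=12, 22 conditions):

  0, 0, 0, 0, 0, 1, 1, 1, 1, 1, 1, 1
  0, 0, 0, 0, 0, 1, 1, 2, 2, 2, 2, 2
  0, 0, 0, 0, 0, 1, 1, 2, 3, 3, 3, 3
  0, 0, 1, 1, 1, 2, 2, 3, 4, 4, 4, 4
  0, 0, 1, 1, 1, 2, 2, 3, 4, 4, 4, 5
  0, 0, 1, 1, 1, 2, 2, 3, 4, 5, 5, 6
  1, 1, 2, 2, 2, 3, 3, 4, 5, 6, 6, 7
  1, 2, 3, 3, 3, 4, 4, 5, 6, 7, 7, 8
  1, 2, 3, 4, 4, 5, 5, 6, 7, 8, 8, 9
  1, 2, 3, 4, 4, 5, 6, 7, 8, 9, 9, 10
  1, 2, 3, 4, 4, 5, 6, 7, 8, 9, 10, 11
  1, 2, 3, 4, 5, 6, 7, 8, 9, 10, 11, 12

hence w(1..12) = (6, 8, 9, 3, 12, 10, 1, 2, 4, 7, 11, 5).

Rothe diagram D(w) (33 cells), 7 SE-corners (essential conditions):

[(3, 5, 0), (3, 7, 1), (5, 11, 4), (6, 2, 0), (6, 5, 1), (6, 7, 2), (11, 5, 4)]


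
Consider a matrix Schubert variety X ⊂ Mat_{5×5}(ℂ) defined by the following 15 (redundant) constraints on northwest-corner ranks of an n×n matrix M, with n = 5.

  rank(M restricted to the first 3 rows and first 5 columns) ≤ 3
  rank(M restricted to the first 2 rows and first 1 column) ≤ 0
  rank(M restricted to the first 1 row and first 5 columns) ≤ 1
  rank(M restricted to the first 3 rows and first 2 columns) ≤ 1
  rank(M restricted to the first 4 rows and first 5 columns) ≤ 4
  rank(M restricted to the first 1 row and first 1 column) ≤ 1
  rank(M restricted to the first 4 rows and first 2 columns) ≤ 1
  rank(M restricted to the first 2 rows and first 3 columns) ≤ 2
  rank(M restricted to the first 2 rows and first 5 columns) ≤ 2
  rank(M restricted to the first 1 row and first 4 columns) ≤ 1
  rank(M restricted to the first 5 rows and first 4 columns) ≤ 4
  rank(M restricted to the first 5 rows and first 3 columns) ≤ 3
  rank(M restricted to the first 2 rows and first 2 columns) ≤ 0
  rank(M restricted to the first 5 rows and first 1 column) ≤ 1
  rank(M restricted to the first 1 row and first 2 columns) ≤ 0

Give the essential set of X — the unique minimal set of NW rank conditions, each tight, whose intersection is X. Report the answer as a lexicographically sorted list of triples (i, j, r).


The tightest implied rank at each (i,j), from the 15 conditions:

  R[1]: 0 0 1 1 1
  R[2]: 0 0 1 2 2
  R[3]: 1 1 2 3 3
  R[4]: 1 1 2 3 4
  R[5]: 1 2 3 4 5

second differences of R give the permutation w = (3, 4, 1, 5, 2).

Fulton essential set (2 of the 5 Rothe cells):

[(2, 2, 0), (4, 2, 1)]


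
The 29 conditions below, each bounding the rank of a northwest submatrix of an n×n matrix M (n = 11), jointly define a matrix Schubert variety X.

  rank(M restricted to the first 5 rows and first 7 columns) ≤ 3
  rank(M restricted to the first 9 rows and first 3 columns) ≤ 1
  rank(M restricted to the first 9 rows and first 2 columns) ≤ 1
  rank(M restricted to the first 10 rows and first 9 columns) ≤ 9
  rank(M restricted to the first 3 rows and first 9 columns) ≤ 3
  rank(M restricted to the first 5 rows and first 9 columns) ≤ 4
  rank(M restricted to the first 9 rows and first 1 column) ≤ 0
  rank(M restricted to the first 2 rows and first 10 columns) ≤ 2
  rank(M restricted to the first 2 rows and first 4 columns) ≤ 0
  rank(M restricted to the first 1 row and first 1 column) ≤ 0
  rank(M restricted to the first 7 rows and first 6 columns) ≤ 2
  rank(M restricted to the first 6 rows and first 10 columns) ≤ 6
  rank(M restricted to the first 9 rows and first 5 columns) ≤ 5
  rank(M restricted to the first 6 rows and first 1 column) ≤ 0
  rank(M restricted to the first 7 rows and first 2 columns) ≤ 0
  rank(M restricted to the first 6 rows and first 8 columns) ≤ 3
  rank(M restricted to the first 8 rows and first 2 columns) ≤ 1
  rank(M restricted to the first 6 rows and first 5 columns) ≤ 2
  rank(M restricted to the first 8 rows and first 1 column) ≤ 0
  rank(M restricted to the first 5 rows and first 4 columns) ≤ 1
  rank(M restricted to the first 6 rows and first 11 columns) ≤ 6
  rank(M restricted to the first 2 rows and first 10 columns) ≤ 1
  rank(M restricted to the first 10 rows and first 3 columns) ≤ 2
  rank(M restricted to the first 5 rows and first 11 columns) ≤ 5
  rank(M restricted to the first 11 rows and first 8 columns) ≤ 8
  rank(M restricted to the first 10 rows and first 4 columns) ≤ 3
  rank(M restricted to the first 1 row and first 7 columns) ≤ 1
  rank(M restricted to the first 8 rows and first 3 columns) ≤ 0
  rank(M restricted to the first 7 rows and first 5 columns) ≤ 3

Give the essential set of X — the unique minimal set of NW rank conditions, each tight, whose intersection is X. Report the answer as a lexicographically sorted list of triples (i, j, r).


Recovering R(i,j) via the rank-extension bound from the 29 conditions:

  i=1: 0, 0, 0, 0, 1, 1, 1, 1, 1, 1, 1
  i=2: 0, 0, 0, 0, 1, 1, 1, 1, 1, 1, 2
  i=3: 0, 0, 0, 1, 2, 2, 2, 2, 2, 2, 3
  i=4: 0, 0, 0, 1, 2, 2, 3, 3, 3, 3, 4
  i=5: 0, 0, 0, 1, 2, 2, 3, 3, 4, 4, 5
  i=6: 0, 0, 0, 1, 2, 2, 3, 3, 4, 5, 6
  i=7: 0, 0, 0, 1, 2, 2, 3, 4, 5, 6, 7
  i=8: 0, 0, 0, 1, 2, 3, 4, 5, 6, 7, 8
  i=9: 0, 1, 1, 2, 3, 4, 5, 6, 7, 8, 9
  i=10: 1, 2, 2, 3, 4, 5, 6, 7, 8, 9, 10
  i=11: 1, 2, 3, 4, 5, 6, 7, 8, 9, 10, 11

the unique w with this rank table is (5, 11, 4, 7, 9, 10, 8, 6, 2, 1, 3).

|D(w)|=38, |Ess(w)|=6:

[(2, 4, 0), (2, 10, 1), (6, 8, 3), (7, 6, 2), (8, 3, 0), (9, 1, 0)]


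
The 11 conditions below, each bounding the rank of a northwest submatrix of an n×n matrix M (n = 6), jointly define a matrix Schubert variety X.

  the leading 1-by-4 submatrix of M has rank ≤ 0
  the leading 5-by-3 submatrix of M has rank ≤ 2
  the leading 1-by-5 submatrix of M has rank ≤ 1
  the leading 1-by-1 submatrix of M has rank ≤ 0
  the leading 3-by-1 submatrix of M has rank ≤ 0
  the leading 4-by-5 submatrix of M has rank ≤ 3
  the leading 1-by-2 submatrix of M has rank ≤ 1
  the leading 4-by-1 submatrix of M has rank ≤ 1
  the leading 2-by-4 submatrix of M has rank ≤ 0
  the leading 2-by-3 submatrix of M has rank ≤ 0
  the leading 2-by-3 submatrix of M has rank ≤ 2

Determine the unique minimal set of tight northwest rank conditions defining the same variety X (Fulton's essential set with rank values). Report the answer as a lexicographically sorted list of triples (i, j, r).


Computing R[i][j] = min implied NW-rank bound (n=6, 11 conditions):

  row 1: 0 | 0 | 0 | 0 | 1 | 1
  row 2: 0 | 0 | 0 | 0 | 1 | 2
  row 3: 0 | 1 | 1 | 1 | 2 | 3
  row 4: 1 | 2 | 2 | 2 | 3 | 4
  row 5: 1 | 2 | 2 | 3 | 4 | 5
  row 6: 1 | 2 | 3 | 4 | 5 | 6

reading off 1-entries of Δ²R: w = (5, 6, 2, 1, 4, 3).

3 SE-corners of the 10-cell Rothe diagram give Ess(w):

[(2, 4, 0), (3, 1, 0), (5, 3, 2)]


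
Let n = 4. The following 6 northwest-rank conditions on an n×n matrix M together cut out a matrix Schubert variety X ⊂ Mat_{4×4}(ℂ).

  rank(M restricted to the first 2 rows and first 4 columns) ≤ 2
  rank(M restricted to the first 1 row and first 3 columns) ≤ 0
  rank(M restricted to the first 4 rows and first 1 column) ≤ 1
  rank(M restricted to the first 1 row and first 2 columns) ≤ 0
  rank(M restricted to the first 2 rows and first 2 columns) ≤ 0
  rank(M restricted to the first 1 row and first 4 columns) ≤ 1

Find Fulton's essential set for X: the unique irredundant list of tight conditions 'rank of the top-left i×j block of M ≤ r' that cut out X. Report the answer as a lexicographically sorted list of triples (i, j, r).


Propagating the 6 rank bounds to every northwest block:

  row 1: 0, 0, 0, 1
  row 2: 0, 0, 1, 2
  row 3: 1, 1, 2, 3
  row 4: 1, 2, 3, 4

hence w(1..4) = (4, 3, 1, 2).

ℓ(w)=5; the 2 essential cells (i,j,r):

[(1, 3, 0), (2, 2, 0)]


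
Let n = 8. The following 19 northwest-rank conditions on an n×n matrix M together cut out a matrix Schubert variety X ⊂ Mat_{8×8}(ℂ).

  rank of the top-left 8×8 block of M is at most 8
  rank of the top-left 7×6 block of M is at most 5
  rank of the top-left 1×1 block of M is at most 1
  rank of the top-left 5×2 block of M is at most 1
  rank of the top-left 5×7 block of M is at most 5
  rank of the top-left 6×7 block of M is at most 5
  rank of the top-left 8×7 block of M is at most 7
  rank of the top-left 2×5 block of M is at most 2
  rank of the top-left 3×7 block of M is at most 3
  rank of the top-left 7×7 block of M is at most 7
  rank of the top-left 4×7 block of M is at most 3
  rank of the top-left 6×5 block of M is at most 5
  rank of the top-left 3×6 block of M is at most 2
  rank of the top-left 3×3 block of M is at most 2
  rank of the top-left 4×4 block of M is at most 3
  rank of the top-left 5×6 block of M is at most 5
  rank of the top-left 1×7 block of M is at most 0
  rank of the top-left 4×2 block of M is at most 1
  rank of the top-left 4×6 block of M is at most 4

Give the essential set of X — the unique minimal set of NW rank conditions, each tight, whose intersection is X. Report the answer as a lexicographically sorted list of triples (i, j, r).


Reconstructing r_w from the 19 given conditions:

  0  0  0  0  0  0  0  1
  1  1  1  1  1  1  1  2
  1  1  2  2  2  2  2  3
  1  1  2  3  3  3  3  4
  1  1  2  3  4  4  4  5
  1  2  3  4  5  5  5  6
  1  2  3  4  5  5  6  7
  1  2  3  4  5  6  7  8

giving w = (8, 1, 3, 4, 5, 2, 7, 6) via Δ²R.

Rothe diagram D(w) (11 cells), 3 SE-corners (essential conditions):

[(1, 7, 0), (5, 2, 1), (7, 6, 5)]


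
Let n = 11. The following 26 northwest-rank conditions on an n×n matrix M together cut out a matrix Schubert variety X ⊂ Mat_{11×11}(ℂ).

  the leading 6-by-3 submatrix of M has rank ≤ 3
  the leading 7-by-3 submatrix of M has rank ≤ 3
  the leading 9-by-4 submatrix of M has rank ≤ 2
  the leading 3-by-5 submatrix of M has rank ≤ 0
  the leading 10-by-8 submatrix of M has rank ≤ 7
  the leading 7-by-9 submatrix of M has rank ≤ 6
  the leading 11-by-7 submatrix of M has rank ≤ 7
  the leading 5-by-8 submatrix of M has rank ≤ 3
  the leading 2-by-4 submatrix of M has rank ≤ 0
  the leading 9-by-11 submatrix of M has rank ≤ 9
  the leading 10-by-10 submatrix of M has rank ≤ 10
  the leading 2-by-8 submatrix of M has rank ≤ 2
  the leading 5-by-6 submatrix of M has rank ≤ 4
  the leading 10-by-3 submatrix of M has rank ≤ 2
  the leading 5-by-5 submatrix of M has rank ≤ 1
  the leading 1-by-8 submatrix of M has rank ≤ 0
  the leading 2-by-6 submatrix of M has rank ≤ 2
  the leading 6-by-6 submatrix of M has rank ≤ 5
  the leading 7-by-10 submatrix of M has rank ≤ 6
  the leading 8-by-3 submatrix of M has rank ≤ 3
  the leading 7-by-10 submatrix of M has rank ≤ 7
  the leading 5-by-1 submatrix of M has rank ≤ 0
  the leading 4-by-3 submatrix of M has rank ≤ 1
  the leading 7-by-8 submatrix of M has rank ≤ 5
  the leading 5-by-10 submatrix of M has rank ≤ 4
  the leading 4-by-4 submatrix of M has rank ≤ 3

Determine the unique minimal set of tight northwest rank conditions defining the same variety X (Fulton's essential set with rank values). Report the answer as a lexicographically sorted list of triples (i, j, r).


Recovering R(i,j) via the rank-extension bound from the 26 conditions:

  row 1: 0 0 0 0 0 0 0 0 1 1 1
  row 2: 0 0 0 0 0 1 1 1 2 2 2
  row 3: 0 0 0 0 0 1 2 2 3 3 3
  row 4: 0 1 1 1 1 2 3 3 4 4 4
  row 5: 0 1 1 1 1 2 3 3 4 4 5
  row 6: 1 2 2 2 2 3 4 4 5 5 6
  row 7: 1 2 2 2 3 4 5 5 6 6 7
  row 8: 1 2 2 2 3 4 5 6 7 7 8
  row 9: 1 2 2 2 3 4 5 6 7 8 9
  row 10: 1 2 2 3 4 5 6 7 8 9 10
  row 11: 1 2 3 4 5 6 7 8 9 10 11

giving w = (9, 6, 7, 2, 11, 1, 5, 8, 10, 4, 3) via Δ²R.

D(w) has 32 cells with 8 SE-corners; essential set:

[(1, 8, 0), (3, 5, 0), (5, 1, 0), (5, 5, 1), (5, 8, 3), (5, 10, 4), (9, 4, 2), (10, 3, 2)]


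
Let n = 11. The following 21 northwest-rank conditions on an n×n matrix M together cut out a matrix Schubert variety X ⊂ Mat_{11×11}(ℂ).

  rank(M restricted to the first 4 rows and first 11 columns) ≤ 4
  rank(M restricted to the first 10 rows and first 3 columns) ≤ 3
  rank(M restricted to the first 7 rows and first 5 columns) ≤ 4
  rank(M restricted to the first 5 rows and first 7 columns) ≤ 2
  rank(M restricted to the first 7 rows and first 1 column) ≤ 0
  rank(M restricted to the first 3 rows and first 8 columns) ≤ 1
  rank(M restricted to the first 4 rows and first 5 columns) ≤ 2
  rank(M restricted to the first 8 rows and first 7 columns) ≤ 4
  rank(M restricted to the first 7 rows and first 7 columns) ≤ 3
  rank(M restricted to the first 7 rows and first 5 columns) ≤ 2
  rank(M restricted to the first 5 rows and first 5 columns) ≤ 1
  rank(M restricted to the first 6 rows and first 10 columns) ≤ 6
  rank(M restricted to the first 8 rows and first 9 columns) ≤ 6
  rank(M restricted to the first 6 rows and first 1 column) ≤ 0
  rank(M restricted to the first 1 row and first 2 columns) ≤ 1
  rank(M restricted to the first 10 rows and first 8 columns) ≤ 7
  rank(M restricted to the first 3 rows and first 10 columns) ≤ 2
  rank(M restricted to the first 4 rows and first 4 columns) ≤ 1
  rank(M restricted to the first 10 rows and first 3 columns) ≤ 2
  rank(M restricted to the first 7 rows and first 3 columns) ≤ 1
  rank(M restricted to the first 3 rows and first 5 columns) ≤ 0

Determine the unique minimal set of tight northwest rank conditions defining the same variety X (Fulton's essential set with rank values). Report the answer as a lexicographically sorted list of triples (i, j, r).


Computing R[i][j] = min implied NW-rank bound (n=11, 21 conditions):

  R[1]: 0 | 0 | 0 | 0 | 0 | 1 | 1 | 1 | 1 | 1 | 1
  R[2]: 0 | 0 | 0 | 0 | 0 | 1 | 1 | 1 | 2 | 2 | 2
  R[3]: 0 | 0 | 0 | 0 | 0 | 1 | 1 | 1 | 2 | 2 | 3
  R[4]: 0 | 1 | 1 | 1 | 1 | 2 | 2 | 2 | 3 | 3 | 4
  R[5]: 0 | 1 | 1 | 1 | 1 | 2 | 2 | 3 | 4 | 4 | 5
  R[6]: 0 | 1 | 1 | 2 | 2 | 3 | 3 | 4 | 5 | 5 | 6
  R[7]: 0 | 1 | 1 | 2 | 2 | 3 | 3 | 4 | 5 | 6 | 7
  R[8]: 1 | 2 | 2 | 3 | 3 | 4 | 4 | 5 | 6 | 7 | 8
  R[9]: 1 | 2 | 2 | 3 | 4 | 5 | 5 | 6 | 7 | 8 | 9
  R[10]: 1 | 2 | 2 | 3 | 4 | 5 | 6 | 7 | 8 | 9 | 10
  R[11]: 1 | 2 | 3 | 4 | 5 | 6 | 7 | 8 | 9 | 10 | 11

second differences of R give the permutation w = (6, 9, 11, 2, 8, 4, 10, 1, 5, 7, 3).

Fulton essential set (10 of the 34 Rothe cells):

[(3, 5, 0), (3, 8, 1), (3, 10, 2), (5, 5, 1), (5, 7, 2), (7, 1, 0), (7, 3, 1), (7, 5, 2), (7, 7, 3), (10, 3, 2)]


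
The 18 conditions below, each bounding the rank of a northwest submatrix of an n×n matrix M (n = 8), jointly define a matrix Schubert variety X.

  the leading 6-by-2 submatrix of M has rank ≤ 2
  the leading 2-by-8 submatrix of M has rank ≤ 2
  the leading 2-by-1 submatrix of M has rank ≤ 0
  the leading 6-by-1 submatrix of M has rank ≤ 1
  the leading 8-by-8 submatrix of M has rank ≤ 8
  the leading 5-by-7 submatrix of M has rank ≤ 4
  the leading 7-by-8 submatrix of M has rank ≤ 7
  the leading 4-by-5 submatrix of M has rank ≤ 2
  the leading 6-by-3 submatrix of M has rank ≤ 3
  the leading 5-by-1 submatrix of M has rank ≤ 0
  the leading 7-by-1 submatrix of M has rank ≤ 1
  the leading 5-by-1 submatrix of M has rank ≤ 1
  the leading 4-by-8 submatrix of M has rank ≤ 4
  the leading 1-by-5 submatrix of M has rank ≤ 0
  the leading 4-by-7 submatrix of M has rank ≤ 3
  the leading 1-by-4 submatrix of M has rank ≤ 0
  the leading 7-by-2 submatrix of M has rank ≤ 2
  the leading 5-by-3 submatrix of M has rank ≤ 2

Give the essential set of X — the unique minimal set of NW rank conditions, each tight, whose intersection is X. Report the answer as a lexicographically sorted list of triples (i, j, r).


The tightest implied rank at each (i,j), from the 18 conditions:

  0  0  0  0  0  1  1  1
  0  1  1  1  1  2  2  2
  0  1  2  2  2  3  3  3
  0  1  2  2  2  3  3  4
  0  1  2  3  3  4  4  5
  1  2  3  4  4  5  5  6
  1  2  3  4  5  6  6  7
  1  2  3  4  5  6  7  8

reading off 1-entries of Δ²R: w = (6, 2, 3, 8, 4, 1, 5, 7).

|D(w)|=12, |Ess(w)|=4:

[(1, 5, 0), (4, 5, 2), (4, 7, 3), (5, 1, 0)]


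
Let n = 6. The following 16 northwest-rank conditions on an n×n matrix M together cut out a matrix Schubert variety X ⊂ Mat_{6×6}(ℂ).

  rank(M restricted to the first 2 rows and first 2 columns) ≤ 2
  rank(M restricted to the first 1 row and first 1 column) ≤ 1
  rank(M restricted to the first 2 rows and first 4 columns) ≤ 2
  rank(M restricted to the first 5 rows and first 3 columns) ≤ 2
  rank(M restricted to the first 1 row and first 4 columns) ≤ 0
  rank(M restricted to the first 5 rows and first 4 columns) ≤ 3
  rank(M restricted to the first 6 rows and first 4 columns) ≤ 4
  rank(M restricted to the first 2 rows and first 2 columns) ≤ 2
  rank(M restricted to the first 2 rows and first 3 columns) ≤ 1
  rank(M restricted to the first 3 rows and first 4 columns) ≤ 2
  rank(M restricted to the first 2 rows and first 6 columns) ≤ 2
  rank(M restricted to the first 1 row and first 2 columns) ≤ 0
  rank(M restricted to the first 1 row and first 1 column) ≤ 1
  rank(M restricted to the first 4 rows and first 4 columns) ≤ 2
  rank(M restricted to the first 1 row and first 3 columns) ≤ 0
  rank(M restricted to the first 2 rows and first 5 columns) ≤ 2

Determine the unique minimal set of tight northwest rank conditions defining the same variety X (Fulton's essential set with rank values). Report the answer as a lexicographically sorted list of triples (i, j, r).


Reconstructing r_w from the 16 given conditions:

  0 | 0 | 0 | 0 | 1 | 1
  1 | 1 | 1 | 1 | 2 | 2
  1 | 2 | 2 | 2 | 3 | 3
  1 | 2 | 2 | 2 | 3 | 4
  1 | 2 | 2 | 3 | 4 | 5
  1 | 2 | 3 | 4 | 5 | 6

hence w(1..6) = (5, 1, 2, 6, 4, 3).

3 SE-corners of the 7-cell Rothe diagram give Ess(w):

[(1, 4, 0), (4, 4, 2), (5, 3, 2)]


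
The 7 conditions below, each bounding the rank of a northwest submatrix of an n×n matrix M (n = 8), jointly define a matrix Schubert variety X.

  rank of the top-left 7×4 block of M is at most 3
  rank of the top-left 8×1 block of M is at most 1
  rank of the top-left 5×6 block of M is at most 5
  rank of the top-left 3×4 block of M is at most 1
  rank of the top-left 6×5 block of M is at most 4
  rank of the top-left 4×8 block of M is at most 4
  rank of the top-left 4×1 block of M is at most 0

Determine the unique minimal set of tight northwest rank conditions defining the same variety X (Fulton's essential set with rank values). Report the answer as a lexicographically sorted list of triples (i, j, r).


Computing R[i][j] = min implied NW-rank bound (n=8, 7 conditions):

  row 1: 0 | 1 | 1 | 1 | 1 | 1 | 1 | 1
  row 2: 0 | 1 | 1 | 1 | 2 | 2 | 2 | 2
  row 3: 0 | 1 | 1 | 1 | 2 | 3 | 3 | 3
  row 4: 0 | 1 | 2 | 2 | 3 | 4 | 4 | 4
  row 5: 1 | 2 | 3 | 3 | 4 | 5 | 5 | 5
  row 6: 1 | 2 | 3 | 3 | 4 | 5 | 6 | 6
  row 7: 1 | 2 | 3 | 3 | 4 | 5 | 6 | 7
  row 8: 1 | 2 | 3 | 4 | 5 | 6 | 7 | 8

the unique w with this rank table is (2, 5, 6, 3, 1, 7, 8, 4).

Rothe diagram D(w) (10 cells), 3 SE-corners (essential conditions):

[(3, 4, 1), (4, 1, 0), (7, 4, 3)]


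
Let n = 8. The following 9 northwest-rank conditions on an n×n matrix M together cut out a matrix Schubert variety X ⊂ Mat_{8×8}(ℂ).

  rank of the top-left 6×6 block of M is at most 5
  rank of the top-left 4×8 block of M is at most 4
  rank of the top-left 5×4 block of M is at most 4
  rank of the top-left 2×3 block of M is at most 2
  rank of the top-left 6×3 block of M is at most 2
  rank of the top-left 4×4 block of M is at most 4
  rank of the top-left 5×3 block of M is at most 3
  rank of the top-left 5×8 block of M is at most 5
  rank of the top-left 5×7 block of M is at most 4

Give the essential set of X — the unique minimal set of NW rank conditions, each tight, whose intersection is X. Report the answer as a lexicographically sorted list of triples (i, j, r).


The tightest implied rank at each (i,j), from the 9 conditions:

  row 1: 1, 1, 1, 1, 1, 1, 1, 1
  row 2: 1, 2, 2, 2, 2, 2, 2, 2
  row 3: 1, 2, 2, 3, 3, 3, 3, 3
  row 4: 1, 2, 2, 3, 4, 4, 4, 4
  row 5: 1, 2, 2, 3, 4, 4, 4, 5
  row 6: 1, 2, 2, 3, 4, 5, 5, 6
  row 7: 1, 2, 3, 4, 5, 6, 6, 7
  row 8: 1, 2, 3, 4, 5, 6, 7, 8

second differences of R give the permutation w = (1, 2, 4, 5, 8, 6, 3, 7).

Fulton essential set (2 of the 6 Rothe cells):

[(5, 7, 4), (6, 3, 2)]


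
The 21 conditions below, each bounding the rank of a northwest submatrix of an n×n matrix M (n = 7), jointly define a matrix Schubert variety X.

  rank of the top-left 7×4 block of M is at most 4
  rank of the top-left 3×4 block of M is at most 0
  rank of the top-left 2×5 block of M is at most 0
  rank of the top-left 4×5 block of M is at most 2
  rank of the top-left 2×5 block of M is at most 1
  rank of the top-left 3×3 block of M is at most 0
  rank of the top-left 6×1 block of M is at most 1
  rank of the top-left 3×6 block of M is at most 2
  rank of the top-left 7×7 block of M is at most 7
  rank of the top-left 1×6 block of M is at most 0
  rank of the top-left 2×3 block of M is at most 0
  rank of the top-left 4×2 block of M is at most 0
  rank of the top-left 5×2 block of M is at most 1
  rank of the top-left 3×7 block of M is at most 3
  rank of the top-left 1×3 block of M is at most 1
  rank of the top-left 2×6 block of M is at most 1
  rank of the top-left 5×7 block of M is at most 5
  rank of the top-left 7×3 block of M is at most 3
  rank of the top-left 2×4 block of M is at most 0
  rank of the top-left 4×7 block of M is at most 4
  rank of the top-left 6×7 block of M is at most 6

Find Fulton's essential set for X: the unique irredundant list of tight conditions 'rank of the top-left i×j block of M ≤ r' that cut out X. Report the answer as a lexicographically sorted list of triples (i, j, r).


Reconstructing r_w from the 21 given conditions:

  R[1]: 0 0 0 0 0 0 1
  R[2]: 0 0 0 0 0 1 2
  R[3]: 0 0 0 0 1 2 3
  R[4]: 0 0 1 1 2 3 4
  R[5]: 1 1 2 2 3 4 5
  R[6]: 1 2 3 3 4 5 6
  R[7]: 1 2 3 4 5 6 7

giving w = (7, 6, 5, 3, 1, 2, 4) via Δ²R.

Fulton essential set (4 of the 17 Rothe cells):

[(1, 6, 0), (2, 5, 0), (3, 4, 0), (4, 2, 0)]


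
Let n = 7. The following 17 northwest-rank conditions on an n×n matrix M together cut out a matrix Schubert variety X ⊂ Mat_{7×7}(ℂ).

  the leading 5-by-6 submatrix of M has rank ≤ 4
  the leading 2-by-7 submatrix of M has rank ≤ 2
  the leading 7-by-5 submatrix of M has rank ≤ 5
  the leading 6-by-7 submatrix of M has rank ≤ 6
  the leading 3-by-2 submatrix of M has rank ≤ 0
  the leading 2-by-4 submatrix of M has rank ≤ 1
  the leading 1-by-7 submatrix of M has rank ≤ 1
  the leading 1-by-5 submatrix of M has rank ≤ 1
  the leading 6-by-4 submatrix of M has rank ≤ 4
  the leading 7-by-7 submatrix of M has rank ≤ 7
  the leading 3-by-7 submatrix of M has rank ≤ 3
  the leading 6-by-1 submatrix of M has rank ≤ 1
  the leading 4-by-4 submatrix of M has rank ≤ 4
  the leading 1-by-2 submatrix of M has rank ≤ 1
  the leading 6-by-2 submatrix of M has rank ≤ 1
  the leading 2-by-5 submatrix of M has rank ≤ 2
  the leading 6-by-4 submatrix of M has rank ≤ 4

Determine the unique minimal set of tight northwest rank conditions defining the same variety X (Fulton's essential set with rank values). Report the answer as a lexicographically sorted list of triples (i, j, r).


Reconstructing r_w from the 17 given conditions:

  i=1: 0, 0, 1, 1, 1, 1, 1
  i=2: 0, 0, 1, 1, 2, 2, 2
  i=3: 0, 0, 1, 2, 3, 3, 3
  i=4: 1, 1, 2, 3, 4, 4, 4
  i=5: 1, 1, 2, 3, 4, 4, 5
  i=6: 1, 1, 2, 3, 4, 5, 6
  i=7: 1, 2, 3, 4, 5, 6, 7

giving w = (3, 5, 4, 1, 7, 6, 2) via Δ²R.

D(w) has 10 cells with 4 SE-corners; essential set:

[(2, 4, 1), (3, 2, 0), (5, 6, 4), (6, 2, 1)]


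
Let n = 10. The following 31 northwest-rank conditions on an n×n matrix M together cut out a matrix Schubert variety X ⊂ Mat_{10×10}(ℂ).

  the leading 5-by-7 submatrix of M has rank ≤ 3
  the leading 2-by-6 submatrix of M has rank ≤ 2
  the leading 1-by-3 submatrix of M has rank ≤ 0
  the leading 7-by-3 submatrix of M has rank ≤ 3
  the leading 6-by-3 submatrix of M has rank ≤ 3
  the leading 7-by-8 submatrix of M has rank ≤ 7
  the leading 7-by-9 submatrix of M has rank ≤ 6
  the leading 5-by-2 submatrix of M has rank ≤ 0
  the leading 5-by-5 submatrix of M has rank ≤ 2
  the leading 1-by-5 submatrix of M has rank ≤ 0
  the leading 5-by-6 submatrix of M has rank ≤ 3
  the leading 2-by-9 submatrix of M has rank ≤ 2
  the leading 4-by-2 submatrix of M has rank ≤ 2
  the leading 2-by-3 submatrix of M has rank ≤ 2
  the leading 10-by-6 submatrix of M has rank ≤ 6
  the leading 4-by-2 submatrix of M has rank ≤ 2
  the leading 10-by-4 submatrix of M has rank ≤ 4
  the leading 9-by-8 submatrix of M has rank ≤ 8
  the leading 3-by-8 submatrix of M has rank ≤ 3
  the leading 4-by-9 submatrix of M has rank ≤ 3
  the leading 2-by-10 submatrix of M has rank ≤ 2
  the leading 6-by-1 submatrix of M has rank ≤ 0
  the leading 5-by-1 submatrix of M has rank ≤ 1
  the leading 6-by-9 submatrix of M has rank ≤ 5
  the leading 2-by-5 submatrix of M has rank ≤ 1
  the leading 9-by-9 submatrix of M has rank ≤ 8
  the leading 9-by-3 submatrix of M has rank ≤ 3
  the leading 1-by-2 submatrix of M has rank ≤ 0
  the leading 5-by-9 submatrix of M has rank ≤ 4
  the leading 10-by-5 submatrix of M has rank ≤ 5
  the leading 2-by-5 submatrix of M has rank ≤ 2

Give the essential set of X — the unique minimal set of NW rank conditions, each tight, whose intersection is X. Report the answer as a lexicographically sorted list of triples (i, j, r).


Rank table r_w(10×10) implied by the 31 constraints:

  0  0  0  0  0  1  1  1  1  1
  0  0  1  1  1  2  2  2  2  2
  0  0  1  2  2  3  3  3  3  3
  0  0  1  2  2  3  3  3  3  4
  0  0  1  2  2  3  3  4  4  5
  0  1  2  3  3  4  4  5  5  6
  1  2  3  4  4  5  5  6  6  7
  1  2  3  4  5  6  6  7  7  8
  1  2  3  4  5  6  7  8  8  9
  1  2  3  4  5  6  7  8  9  10

so w = (6, 3, 4, 10, 8, 2, 1, 5, 7, 9).

|D(w)|=20, |Ess(w)|=6:

[(1, 5, 0), (4, 9, 3), (5, 2, 0), (5, 5, 2), (5, 7, 3), (6, 1, 0)]


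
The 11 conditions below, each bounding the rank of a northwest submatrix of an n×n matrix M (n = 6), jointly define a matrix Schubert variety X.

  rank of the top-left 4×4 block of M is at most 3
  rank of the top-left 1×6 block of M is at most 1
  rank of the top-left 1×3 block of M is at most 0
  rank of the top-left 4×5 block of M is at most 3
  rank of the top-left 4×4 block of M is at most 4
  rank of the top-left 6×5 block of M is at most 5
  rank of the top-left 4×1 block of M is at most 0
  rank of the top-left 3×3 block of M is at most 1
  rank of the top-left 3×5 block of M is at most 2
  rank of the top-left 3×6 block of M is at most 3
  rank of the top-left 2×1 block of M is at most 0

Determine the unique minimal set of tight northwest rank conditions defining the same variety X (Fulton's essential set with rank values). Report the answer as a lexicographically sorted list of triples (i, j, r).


The tightest implied rank at each (i,j), from the 11 conditions:

  i=1: 0 | 0 | 0 | 1 | 1 | 1
  i=2: 0 | 1 | 1 | 2 | 2 | 2
  i=3: 0 | 1 | 1 | 2 | 2 | 3
  i=4: 0 | 1 | 2 | 3 | 3 | 4
  i=5: 1 | 2 | 3 | 4 | 4 | 5
  i=6: 1 | 2 | 3 | 4 | 5 | 6

so w = (4, 2, 6, 3, 1, 5).

Rothe diagram D(w) (8 cells), 4 SE-corners (essential conditions):

[(1, 3, 0), (3, 3, 1), (3, 5, 2), (4, 1, 0)]


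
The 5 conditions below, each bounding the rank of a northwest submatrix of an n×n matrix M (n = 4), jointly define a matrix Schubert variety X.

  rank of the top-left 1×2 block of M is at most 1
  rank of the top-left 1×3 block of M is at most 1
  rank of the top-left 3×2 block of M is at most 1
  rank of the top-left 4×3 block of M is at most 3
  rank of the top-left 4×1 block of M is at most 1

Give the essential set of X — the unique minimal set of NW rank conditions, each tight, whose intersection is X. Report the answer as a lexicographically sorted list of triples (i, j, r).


Propagating the 5 rank bounds to every northwest block:

  R[1]: 1 1 1 1
  R[2]: 1 1 2 2
  R[3]: 1 1 2 3
  R[4]: 1 2 3 4

hence w(1..4) = (1, 3, 4, 2).

Fulton essential set (1 of the 2 Rothe cells):

[(3, 2, 1)]


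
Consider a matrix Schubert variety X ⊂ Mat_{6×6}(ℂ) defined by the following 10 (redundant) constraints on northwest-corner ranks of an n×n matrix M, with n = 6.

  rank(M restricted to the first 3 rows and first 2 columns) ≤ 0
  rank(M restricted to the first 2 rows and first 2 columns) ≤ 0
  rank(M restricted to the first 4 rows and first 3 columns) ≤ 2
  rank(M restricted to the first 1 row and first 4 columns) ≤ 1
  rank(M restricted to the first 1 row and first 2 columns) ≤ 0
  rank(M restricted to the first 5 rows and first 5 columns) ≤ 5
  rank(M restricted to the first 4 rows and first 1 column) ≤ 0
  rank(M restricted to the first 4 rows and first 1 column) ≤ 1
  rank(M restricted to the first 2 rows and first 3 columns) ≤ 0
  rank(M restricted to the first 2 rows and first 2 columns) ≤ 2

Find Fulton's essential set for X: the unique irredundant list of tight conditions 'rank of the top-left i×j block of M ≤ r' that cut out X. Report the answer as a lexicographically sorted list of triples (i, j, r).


Computing R[i][j] = min implied NW-rank bound (n=6, 10 conditions):

  0 | 0 | 0 | 1 | 1 | 1
  0 | 0 | 0 | 1 | 2 | 2
  0 | 0 | 1 | 2 | 3 | 3
  0 | 1 | 2 | 3 | 4 | 4
  1 | 2 | 3 | 4 | 5 | 5
  1 | 2 | 3 | 4 | 5 | 6

the unique w with this rank table is (4, 5, 3, 2, 1, 6).

D(w) has 9 cells with 3 SE-corners; essential set:

[(2, 3, 0), (3, 2, 0), (4, 1, 0)]


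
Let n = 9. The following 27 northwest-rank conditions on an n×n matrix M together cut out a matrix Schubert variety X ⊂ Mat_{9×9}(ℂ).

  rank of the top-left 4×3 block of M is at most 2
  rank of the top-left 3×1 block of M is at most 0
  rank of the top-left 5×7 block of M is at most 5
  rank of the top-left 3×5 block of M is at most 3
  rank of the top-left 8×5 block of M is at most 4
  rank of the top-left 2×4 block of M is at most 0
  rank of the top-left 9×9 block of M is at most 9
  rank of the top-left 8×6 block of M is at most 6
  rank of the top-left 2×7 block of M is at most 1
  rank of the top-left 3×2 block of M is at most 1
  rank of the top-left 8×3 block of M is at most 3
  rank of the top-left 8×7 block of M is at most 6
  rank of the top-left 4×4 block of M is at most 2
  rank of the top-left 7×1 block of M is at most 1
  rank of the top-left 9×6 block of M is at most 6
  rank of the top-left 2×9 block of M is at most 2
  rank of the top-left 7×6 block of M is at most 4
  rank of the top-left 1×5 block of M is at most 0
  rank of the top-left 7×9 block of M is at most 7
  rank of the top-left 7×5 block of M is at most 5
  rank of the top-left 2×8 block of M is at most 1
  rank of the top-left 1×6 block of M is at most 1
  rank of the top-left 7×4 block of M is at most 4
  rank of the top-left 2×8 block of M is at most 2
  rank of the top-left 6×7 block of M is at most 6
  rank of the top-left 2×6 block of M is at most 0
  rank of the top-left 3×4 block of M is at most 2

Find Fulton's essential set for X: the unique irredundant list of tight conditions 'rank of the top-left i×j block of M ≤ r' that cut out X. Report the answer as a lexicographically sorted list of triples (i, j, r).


Rank table r_w(9×9) implied by the 27 constraints:

  0 0 0 0 0 0 1 1 1
  0 0 0 0 0 0 1 1 2
  0 1 1 1 1 1 2 2 3
  1 2 2 2 2 2 3 3 4
  1 2 3 3 3 3 4 4 5
  1 2 3 4 4 4 5 5 6
  1 2 3 4 4 4 5 6 7
  1 2 3 4 4 5 6 7 8
  1 2 3 4 5 6 7 8 9

so w = (7, 9, 2, 1, 3, 4, 8, 6, 5).

Fulton essential set (5 of the 17 Rothe cells):

[(2, 6, 0), (2, 8, 1), (3, 1, 0), (7, 6, 4), (8, 5, 4)]


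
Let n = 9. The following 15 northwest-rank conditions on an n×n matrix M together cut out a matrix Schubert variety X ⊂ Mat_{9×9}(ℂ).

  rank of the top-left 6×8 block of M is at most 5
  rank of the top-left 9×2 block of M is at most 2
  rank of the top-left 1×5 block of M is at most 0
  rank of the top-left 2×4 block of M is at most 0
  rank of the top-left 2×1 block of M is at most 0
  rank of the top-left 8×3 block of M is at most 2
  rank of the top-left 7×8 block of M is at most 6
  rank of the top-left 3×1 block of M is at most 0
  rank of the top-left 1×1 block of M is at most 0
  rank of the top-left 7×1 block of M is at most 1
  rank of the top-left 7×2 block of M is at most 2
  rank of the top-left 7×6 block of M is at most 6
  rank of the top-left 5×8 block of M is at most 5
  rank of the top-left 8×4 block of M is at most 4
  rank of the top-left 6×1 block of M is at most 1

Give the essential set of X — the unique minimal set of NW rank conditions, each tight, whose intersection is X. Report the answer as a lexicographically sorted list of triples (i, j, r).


Propagating the 15 rank bounds to every northwest block:

  R[1]: 0 | 0 | 0 | 0 | 0 | 1 | 1 | 1 | 1
  R[2]: 0 | 0 | 0 | 0 | 1 | 2 | 2 | 2 | 2
  R[3]: 0 | 1 | 1 | 1 | 2 | 3 | 3 | 3 | 3
  R[4]: 1 | 2 | 2 | 2 | 3 | 4 | 4 | 4 | 4
  R[5]: 1 | 2 | 2 | 3 | 4 | 5 | 5 | 5 | 5
  R[6]: 1 | 2 | 2 | 3 | 4 | 5 | 5 | 5 | 6
  R[7]: 1 | 2 | 2 | 3 | 4 | 5 | 6 | 6 | 7
  R[8]: 1 | 2 | 2 | 3 | 4 | 5 | 6 | 7 | 8
  R[9]: 1 | 2 | 3 | 4 | 5 | 6 | 7 | 8 | 9

hence w(1..9) = (6, 5, 2, 1, 4, 9, 7, 8, 3).

5 SE-corners of the 16-cell Rothe diagram give Ess(w):

[(1, 5, 0), (2, 4, 0), (3, 1, 0), (6, 8, 5), (8, 3, 2)]


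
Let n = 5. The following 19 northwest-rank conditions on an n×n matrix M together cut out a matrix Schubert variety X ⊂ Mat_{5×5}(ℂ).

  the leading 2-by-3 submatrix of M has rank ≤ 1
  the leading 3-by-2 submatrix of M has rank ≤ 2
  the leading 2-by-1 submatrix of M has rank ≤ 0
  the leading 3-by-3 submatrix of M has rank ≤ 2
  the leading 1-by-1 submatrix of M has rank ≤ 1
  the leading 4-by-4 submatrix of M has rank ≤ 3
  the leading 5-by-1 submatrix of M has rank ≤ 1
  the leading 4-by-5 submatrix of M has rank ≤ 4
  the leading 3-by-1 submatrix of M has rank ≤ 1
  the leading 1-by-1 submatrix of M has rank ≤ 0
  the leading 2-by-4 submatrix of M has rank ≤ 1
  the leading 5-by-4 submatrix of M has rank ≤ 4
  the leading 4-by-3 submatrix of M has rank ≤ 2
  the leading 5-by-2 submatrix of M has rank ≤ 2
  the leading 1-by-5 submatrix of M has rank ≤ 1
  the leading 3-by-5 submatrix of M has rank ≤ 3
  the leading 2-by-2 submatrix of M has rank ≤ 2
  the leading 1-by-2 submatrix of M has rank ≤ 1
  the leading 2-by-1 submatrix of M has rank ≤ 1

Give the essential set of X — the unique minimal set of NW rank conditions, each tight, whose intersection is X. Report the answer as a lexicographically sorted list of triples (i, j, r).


Computing R[i][j] = min implied NW-rank bound (n=5, 19 conditions):

  i=1: 0 | 1 | 1 | 1 | 1
  i=2: 0 | 1 | 1 | 1 | 2
  i=3: 1 | 2 | 2 | 2 | 3
  i=4: 1 | 2 | 2 | 3 | 4
  i=5: 1 | 2 | 3 | 4 | 5

hence w(1..5) = (2, 5, 1, 4, 3).

Rothe diagram D(w) (5 cells), 3 SE-corners (essential conditions):

[(2, 1, 0), (2, 4, 1), (4, 3, 2)]


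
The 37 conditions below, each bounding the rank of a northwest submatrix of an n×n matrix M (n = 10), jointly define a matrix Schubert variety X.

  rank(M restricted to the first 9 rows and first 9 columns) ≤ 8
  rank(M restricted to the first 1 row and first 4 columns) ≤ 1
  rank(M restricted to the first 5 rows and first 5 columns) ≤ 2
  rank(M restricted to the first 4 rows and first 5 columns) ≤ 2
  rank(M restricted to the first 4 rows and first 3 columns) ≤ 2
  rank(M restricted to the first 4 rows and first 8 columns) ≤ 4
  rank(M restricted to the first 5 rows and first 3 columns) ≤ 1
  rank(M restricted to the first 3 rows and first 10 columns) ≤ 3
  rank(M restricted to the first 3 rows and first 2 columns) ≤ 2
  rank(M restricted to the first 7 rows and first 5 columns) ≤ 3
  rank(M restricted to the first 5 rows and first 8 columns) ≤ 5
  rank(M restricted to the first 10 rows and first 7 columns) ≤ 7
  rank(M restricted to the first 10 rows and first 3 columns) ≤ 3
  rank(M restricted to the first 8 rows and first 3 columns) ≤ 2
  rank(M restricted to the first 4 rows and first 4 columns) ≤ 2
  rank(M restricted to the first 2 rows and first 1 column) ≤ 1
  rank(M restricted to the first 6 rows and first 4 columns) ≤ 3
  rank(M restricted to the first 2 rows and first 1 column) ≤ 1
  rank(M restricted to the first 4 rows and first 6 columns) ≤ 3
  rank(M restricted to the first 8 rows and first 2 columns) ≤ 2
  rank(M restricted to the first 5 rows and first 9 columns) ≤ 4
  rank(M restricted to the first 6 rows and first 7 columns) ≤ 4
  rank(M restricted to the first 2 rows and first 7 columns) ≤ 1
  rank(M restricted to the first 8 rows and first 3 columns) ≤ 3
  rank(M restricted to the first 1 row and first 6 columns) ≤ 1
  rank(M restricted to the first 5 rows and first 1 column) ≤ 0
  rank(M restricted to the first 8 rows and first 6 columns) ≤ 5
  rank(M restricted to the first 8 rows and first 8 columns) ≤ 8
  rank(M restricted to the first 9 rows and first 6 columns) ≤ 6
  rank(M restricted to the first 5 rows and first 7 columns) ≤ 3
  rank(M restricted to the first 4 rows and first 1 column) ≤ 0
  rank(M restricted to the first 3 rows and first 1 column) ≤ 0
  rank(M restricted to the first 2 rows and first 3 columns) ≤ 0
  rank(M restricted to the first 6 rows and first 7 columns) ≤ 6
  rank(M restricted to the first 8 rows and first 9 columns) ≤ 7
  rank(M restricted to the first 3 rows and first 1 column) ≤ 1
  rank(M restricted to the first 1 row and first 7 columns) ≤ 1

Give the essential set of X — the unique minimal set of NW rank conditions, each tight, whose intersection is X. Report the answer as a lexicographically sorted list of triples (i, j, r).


Computing R[i][j] = min implied NW-rank bound (n=10, 37 conditions):

  0 | 0 | 0 | 1 | 1 | 1 | 1 | 1 | 1 | 1
  0 | 0 | 0 | 1 | 1 | 1 | 1 | 2 | 2 | 2
  0 | 1 | 1 | 2 | 2 | 2 | 2 | 3 | 3 | 3
  0 | 1 | 1 | 2 | 2 | 3 | 3 | 4 | 4 | 4
  0 | 1 | 1 | 2 | 2 | 3 | 3 | 4 | 4 | 5
  1 | 2 | 2 | 3 | 3 | 4 | 4 | 5 | 5 | 6
  1 | 2 | 2 | 3 | 3 | 4 | 5 | 6 | 6 | 7
  1 | 2 | 2 | 3 | 4 | 5 | 6 | 7 | 7 | 8
  1 | 2 | 3 | 4 | 5 | 6 | 7 | 8 | 8 | 9
  1 | 2 | 3 | 4 | 5 | 6 | 7 | 8 | 9 | 10

second differences of R give the permutation w = (4, 8, 2, 6, 10, 1, 7, 5, 3, 9).

9 SE-corners of the 21-cell Rothe diagram give Ess(w):

[(2, 3, 0), (2, 7, 1), (5, 1, 0), (5, 3, 1), (5, 5, 2), (5, 7, 3), (5, 9, 4), (7, 5, 3), (8, 3, 2)]


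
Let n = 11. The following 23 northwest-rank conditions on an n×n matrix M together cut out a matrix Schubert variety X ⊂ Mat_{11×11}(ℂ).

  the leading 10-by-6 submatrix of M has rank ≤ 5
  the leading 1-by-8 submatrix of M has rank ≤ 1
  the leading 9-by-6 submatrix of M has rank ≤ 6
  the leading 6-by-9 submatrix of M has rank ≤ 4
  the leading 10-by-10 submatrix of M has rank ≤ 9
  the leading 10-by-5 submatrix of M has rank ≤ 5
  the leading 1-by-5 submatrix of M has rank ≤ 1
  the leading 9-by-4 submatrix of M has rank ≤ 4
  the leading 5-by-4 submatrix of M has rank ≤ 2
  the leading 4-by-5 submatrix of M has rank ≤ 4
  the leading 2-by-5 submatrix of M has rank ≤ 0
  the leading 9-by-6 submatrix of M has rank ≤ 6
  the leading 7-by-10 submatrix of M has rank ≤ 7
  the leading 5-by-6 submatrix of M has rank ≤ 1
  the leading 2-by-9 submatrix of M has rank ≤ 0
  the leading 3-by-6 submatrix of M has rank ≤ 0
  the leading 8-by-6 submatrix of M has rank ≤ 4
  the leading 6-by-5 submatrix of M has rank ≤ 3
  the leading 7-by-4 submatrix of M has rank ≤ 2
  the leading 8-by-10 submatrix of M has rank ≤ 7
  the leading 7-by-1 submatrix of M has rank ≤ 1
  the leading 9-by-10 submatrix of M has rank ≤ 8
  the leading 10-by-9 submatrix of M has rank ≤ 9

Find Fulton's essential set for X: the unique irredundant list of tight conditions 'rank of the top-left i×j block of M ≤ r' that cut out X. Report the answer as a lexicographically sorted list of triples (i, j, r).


Reconstructing r_w from the 23 given conditions:

  i=1: 0  0  0  0  0  0  0  0  0  1  1
  i=2: 0  0  0  0  0  0  0  0  0  1  2
  i=3: 0  0  0  0  0  0  1  1  1  2  3
  i=4: 1  1  1  1  1  1  2  2  2  3  4
  i=5: 1  1  1  1  1  1  2  3  3  4  5
  i=6: 1  2  2  2  2  2  3  4  4  5  6
  i=7: 1  2  2  2  3  3  4  5  5  6  7
  i=8: 1  2  3  3  4  4  5  6  6  7  8
  i=9: 1  2  3  4  5  5  6  7  7  8  9
  i=10: 1  2  3  4  5  5  6  7  8  9  10
  i=11: 1  2  3  4  5  6  7  8  9  10  11

reading off 1-entries of Δ²R: w = (10, 11, 7, 1, 8, 2, 5, 3, 4, 9, 6).

Rothe diagram D(w) (32 cells), 5 SE-corners (essential conditions):

[(2, 9, 0), (3, 6, 0), (5, 6, 1), (7, 4, 2), (10, 6, 5)]
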